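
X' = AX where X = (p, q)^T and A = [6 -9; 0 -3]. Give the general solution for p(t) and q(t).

p(t) = C_1e^(-3t) - C_2e^(6t), q(t) = C_1e^(-3t)

Coefficient matrix A = [[6, -9], [0, -3]].
Characteristic polynomial det(A - λI) = λ^2 - 3λ - 18 = 0.
Eigenvalues λ = -3, 6.
For λ=-3: (A-λI) row 1 is [9, -9], so an eigenvector is (1, 1).
For λ=6: (A-λI) row 1 is [0, -9], so an eigenvector is (-1, 0).
General solution: C_1e^(-3t)(1,1) + C_2e^(6t)(-1,0).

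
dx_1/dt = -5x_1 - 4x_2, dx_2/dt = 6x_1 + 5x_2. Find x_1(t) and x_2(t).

Coefficient matrix A = [[-5, -4], [6, 5]].
Characteristic polynomial det(A - λI) = λ^2 - 1 = 0.
Eigenvalues λ = -1, 1.
For λ=-1: (A-λI) row 1 is [-4, -4], so an eigenvector is (-1, 1).
For λ=1: (A-λI) row 1 is [-6, -4], so an eigenvector is (-2, 3).
General solution: K_1e^(-t)(-1,1) + K_2e^(t)(-2,3).

x_1(t) = -K_1e^(-t) - 2K_2e^(t), x_2(t) = K_1e^(-t) + 3K_2e^(t)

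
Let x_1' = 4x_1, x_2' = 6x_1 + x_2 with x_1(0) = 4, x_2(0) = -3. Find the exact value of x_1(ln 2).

64

A = [[4,0],[6,1]]; eigenvalues λ = 1, 4.
Eigenvectors: (0,-1) for λ=1, (1,2) for λ=4.
From the initial condition, c_1 = 11, c_2 = 4.
x_1(ln 2) = (11)(2^1)(0) + (4)(2^4)(1) = 64.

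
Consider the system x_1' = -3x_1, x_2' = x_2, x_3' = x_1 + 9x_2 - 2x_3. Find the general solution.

x_1(t) = C_3e^(-3t), x_2(t) = C_2e^(t), x_3(t) = C_1e^(-2t) + 3C_2e^(t) - C_3e^(-3t)

Coefficient matrix A = [[-3, 0, 0], [0, 1, 0], [1, 9, -2]].
det(A - λI) = 0 gives eigenvalues λ = -2, 1, -3.
For λ=-2: eigenvector (0,0,1).
For λ=1: eigenvector (0,1,3).
For λ=-3: eigenvector (1,0,-1).
General solution: C_1e^(-2t)(0,0,1) + C_2e^(t)(0,1,3) + C_3e^(-3t)(1,0,-1).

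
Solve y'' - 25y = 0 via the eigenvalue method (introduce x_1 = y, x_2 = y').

y(t) = K_1e^(5t) + K_2e^(-5t)

Let x_1 = y, x_2 = y'. Then x_1' = x_2 and x_2' = 25x_1.
A = [[0,1],[25,0]]; det(A-λI) = λ^2 - 25.
Eigenvalues λ = 5, -5 with eigenvectors (1,5), (1,-5).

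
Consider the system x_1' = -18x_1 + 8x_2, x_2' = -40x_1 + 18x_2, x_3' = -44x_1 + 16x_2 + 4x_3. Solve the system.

Coefficient matrix A = [[-18, 8, 0], [-40, 18, 0], [-44, 16, 4]].
det(A - λI) = 0 gives eigenvalues λ = -2, 4, 2.
For λ=-2: eigenvector (1,2,2).
For λ=4: eigenvector (0,0,1).
For λ=2: eigenvector (2,5,4).
General solution: C_1e^(-2t)(1,2,2) + C_2e^(4t)(0,0,1) + C_3e^(2t)(2,5,4).

x_1(t) = C_1e^(-2t) + 2C_3e^(2t), x_2(t) = 2C_1e^(-2t) + 5C_3e^(2t), x_3(t) = 2C_1e^(-2t) + C_2e^(4t) + 4C_3e^(2t)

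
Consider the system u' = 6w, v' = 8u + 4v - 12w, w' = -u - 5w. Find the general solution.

u(t) = 3C_1e^(-2t) - 2C_2e^(-3t), v(t) = -6C_1e^(-2t) + 4C_2e^(-3t) + C_3e^(4t), w(t) = -C_1e^(-2t) + C_2e^(-3t)

Coefficient matrix A = [[0, 0, 6], [8, 4, -12], [-1, 0, -5]].
det(A - λI) = 0 gives eigenvalues λ = -2, -3, 4.
For λ=-2: eigenvector (3,-6,-1).
For λ=-3: eigenvector (-2,4,1).
For λ=4: eigenvector (0,1,0).
General solution: C_1e^(-2t)(3,-6,-1) + C_2e^(-3t)(-2,4,1) + C_3e^(4t)(0,1,0).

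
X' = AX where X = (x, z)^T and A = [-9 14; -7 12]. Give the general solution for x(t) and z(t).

x(t) = -K_1e^(5t) + 2K_2e^(-2t), z(t) = -K_1e^(5t) + K_2e^(-2t)

Coefficient matrix A = [[-9, 14], [-7, 12]].
Characteristic polynomial det(A - λI) = λ^2 - 3λ - 10 = 0.
Eigenvalues λ = 5, -2.
For λ=5: (A-λI) row 1 is [-14, 14], so an eigenvector is (-1, -1).
For λ=-2: (A-λI) row 1 is [-7, 14], so an eigenvector is (2, 1).
General solution: K_1e^(5t)(-1,-1) + K_2e^(-2t)(2,1).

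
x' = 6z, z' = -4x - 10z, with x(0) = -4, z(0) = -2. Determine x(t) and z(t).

x(t) = -18e^(-4t) + 14e^(-6t), z(t) = 12e^(-4t) - 14e^(-6t)

Coefficient matrix A = [[0, 6], [-4, -10]].
Characteristic polynomial det(A - λI) = λ^2 + 10λ + 24 = 0.
Eigenvalues λ = -6, -4.
For λ=-6: (A-λI) row 1 is [6, 6], so an eigenvector is (1, -1).
For λ=-4: (A-λI) row 1 is [4, 6], so an eigenvector is (3, -2).
General solution: C_1e^(-6t)(1,-1) + C_2e^(-4t)(3,-2).
Applying x(0)=-4, z(0)=-2 gives C_1=14, C_2=-6.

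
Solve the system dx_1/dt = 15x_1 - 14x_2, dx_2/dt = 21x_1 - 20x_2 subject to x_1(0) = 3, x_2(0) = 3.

Coefficient matrix A = [[15, -14], [21, -20]].
Characteristic polynomial det(A - λI) = λ^2 + 5λ - 6 = 0.
Eigenvalues λ = 1, -6.
For λ=1: (A-λI) row 1 is [14, -14], so an eigenvector is (1, 1).
For λ=-6: (A-λI) row 1 is [21, -14], so an eigenvector is (-2, -3).
General solution: C_1e^(t)(1,1) + C_2e^(-6t)(-2,-3).
Applying x_1(0)=3, x_2(0)=3 gives C_1=3, C_2=0.

x_1(t) = 3e^(t), x_2(t) = 3e^(t)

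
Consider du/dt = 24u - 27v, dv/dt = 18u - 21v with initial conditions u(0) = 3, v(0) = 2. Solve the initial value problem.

Coefficient matrix A = [[24, -27], [18, -21]].
Characteristic polynomial det(A - λI) = λ^2 - 3λ - 18 = 0.
Eigenvalues λ = -3, 6.
For λ=-3: (A-λI) row 1 is [27, -27], so an eigenvector is (-1, -1).
For λ=6: (A-λI) row 1 is [18, -27], so an eigenvector is (-3, -2).
General solution: c_1e^(-3t)(-1,-1) + c_2e^(6t)(-3,-2).
Applying u(0)=3, v(0)=2 gives c_1=0, c_2=-1.

u(t) = 3e^(6t), v(t) = 2e^(6t)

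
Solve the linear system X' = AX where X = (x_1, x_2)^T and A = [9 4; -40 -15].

x_1(t) = -C_1e^(-3t)cos(4t) - C_2e^(-3t)sin(4t), x_2(t) = C_1e^(-3t)sin(4t) + 3C_1e^(-3t)cos(4t) + 3C_2e^(-3t)sin(4t) - C_2e^(-3t)cos(4t)

Coefficient matrix A = [[9, 4], [-40, -15]].
Characteristic polynomial det(A - λI) = λ^2 + 6λ + 25 = 0.
Eigenvalues λ = -3 ± 4i (complex conjugate pair).
For λ=-3+4i: an eigenvector is (-1,3) - i(0,1) = (-1, 3 - i).
A real fundamental pair from Re and Im of e^((-3+4i)t)v: X_1 = e^(-3t)(cos(4t)·(-1,3) + sin(4t)·(0,1)), X_2 = e^(-3t)(sin(4t)·(-1,3) - cos(4t)·(0,1)).
General solution: C_1X_1 + C_2X_2.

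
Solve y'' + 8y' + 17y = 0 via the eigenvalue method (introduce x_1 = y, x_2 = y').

y(t) = K_1e^(-4t)cos(t) + K_2e^(-4t)sin(t)

Let x_1 = y, x_2 = y'. Then x_1' = x_2 and x_2' = -17x_1 - 8x_2.
A = [[0,1],[-17,-8]]; det(A-λI) = λ^2 + 8λ + 17.
Eigenvalues λ = -4 ± i.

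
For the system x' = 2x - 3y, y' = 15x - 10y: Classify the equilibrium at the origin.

A = [[2,-3],[15,-10]]; det(A-λI) = λ^2 + 8λ + 25.
λ = -4 ± 3i: negative real part.

stable spiral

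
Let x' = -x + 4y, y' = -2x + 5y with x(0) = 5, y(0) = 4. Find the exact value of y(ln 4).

196

A = [[-1,4],[-2,5]]; eigenvalues λ = 3, 1.
Eigenvectors: (1,1) for λ=3, (2,1) for λ=1.
From the initial condition, c_1 = 3, c_2 = 1.
y(ln 4) = (3)(4^3)(1) + (1)(4^1)(1) = 196.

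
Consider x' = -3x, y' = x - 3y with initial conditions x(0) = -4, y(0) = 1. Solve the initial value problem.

x(t) = -4e^(-3t), y(t) = -4te^(-3t) + e^(-3t)

Coefficient matrix A = [[-3, 0], [1, -3]].
Characteristic polynomial det(A - λI) = λ^2 + 6λ + 9 = 0.
Single eigenvalue λ = -3 with algebraic multiplicity 2.
Eigenvector v = (0,-1); generalized eigenvector w with (A-λI)w=v is (-1,3).
General solution: e^(-3t)[C_1·v + C_2·(t·v + w)].
Applying x(0)=-4, y(0)=1 gives C_1=11, C_2=4.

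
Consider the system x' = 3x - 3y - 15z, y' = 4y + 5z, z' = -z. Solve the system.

Coefficient matrix A = [[3, -3, -15], [0, 4, 5], [0, 0, -1]].
det(A - λI) = 0 gives eigenvalues λ = 3, 4, -1.
For λ=3: eigenvector (1,0,0).
For λ=4: eigenvector (-3,1,0).
For λ=-1: eigenvector (3,-1,1).
General solution: K_1e^(3t)(1,0,0) + K_2e^(4t)(-3,1,0) + K_3e^(-t)(3,-1,1).

x(t) = K_1e^(3t) - 3K_2e^(4t) + 3K_3e^(-t), y(t) = K_2e^(4t) - K_3e^(-t), z(t) = K_3e^(-t)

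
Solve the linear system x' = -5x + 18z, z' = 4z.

x(t) = 2c_1e^(4t) + c_2e^(-5t), z(t) = c_1e^(4t)

Coefficient matrix A = [[-5, 18], [0, 4]].
Characteristic polynomial det(A - λI) = λ^2 + λ - 20 = 0.
Eigenvalues λ = 4, -5.
For λ=4: (A-λI) row 1 is [-9, 18], so an eigenvector is (2, 1).
For λ=-5: (A-λI) row 1 is [0, 18], so an eigenvector is (1, 0).
General solution: c_1e^(4t)(2,1) + c_2e^(-5t)(1,0).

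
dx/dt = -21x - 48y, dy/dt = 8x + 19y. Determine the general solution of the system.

Coefficient matrix A = [[-21, -48], [8, 19]].
Characteristic polynomial det(A - λI) = λ^2 + 2λ - 15 = 0.
Eigenvalues λ = 3, -5.
For λ=3: (A-λI) row 1 is [-24, -48], so an eigenvector is (2, -1).
For λ=-5: (A-λI) row 1 is [-16, -48], so an eigenvector is (3, -1).
General solution: c_1e^(3t)(2,-1) + c_2e^(-5t)(3,-1).

x(t) = 2c_1e^(3t) + 3c_2e^(-5t), y(t) = -c_1e^(3t) - c_2e^(-5t)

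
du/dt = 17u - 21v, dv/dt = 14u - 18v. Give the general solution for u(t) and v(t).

u(t) = -3c_1e^(3t) - c_2e^(-4t), v(t) = -2c_1e^(3t) - c_2e^(-4t)

Coefficient matrix A = [[17, -21], [14, -18]].
Characteristic polynomial det(A - λI) = λ^2 + λ - 12 = 0.
Eigenvalues λ = 3, -4.
For λ=3: (A-λI) row 1 is [14, -21], so an eigenvector is (-3, -2).
For λ=-4: (A-λI) row 1 is [21, -21], so an eigenvector is (-1, -1).
General solution: c_1e^(3t)(-3,-2) + c_2e^(-4t)(-1,-1).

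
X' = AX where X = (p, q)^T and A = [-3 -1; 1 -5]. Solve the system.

Coefficient matrix A = [[-3, -1], [1, -5]].
Characteristic polynomial det(A - λI) = λ^2 + 8λ + 16 = 0.
Single eigenvalue λ = -4 with algebraic multiplicity 2.
Eigenvector v = (-1,-1); generalized eigenvector w with (A-λI)w=v is (2,3).
General solution: e^(-4t)[K_1·v + K_2·(t·v + w)].

p(t) = -K_1e^(-4t) - K_2te^(-4t) + 2K_2e^(-4t), q(t) = -K_1e^(-4t) - K_2te^(-4t) + 3K_2e^(-4t)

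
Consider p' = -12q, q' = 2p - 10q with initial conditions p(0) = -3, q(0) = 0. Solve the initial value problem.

p(t) = -9e^(-4t) + 6e^(-6t), q(t) = -3e^(-4t) + 3e^(-6t)

Coefficient matrix A = [[0, -12], [2, -10]].
Characteristic polynomial det(A - λI) = λ^2 + 10λ + 24 = 0.
Eigenvalues λ = -6, -4.
For λ=-6: (A-λI) row 1 is [6, -12], so an eigenvector is (-2, -1).
For λ=-4: (A-λI) row 1 is [4, -12], so an eigenvector is (3, 1).
General solution: C_1e^(-6t)(-2,-1) + C_2e^(-4t)(3,1).
Applying p(0)=-3, q(0)=0 gives C_1=-3, C_2=-3.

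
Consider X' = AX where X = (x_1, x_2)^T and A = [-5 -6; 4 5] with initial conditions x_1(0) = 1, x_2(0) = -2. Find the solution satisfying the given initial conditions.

Coefficient matrix A = [[-5, -6], [4, 5]].
Characteristic polynomial det(A - λI) = λ^2 - 1 = 0.
Eigenvalues λ = -1, 1.
For λ=-1: (A-λI) row 1 is [-4, -6], so an eigenvector is (-3, 2).
For λ=1: (A-λI) row 1 is [-6, -6], so an eigenvector is (1, -1).
General solution: K_1e^(-t)(-3,2) + K_2e^(t)(1,-1).
Applying x_1(0)=1, x_2(0)=-2 gives K_1=1, K_2=4.

x_1(t) = 4e^(t) - 3e^(-t), x_2(t) = -4e^(t) + 2e^(-t)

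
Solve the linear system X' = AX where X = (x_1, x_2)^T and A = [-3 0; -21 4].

Coefficient matrix A = [[-3, 0], [-21, 4]].
Characteristic polynomial det(A - λI) = λ^2 - λ - 12 = 0.
Eigenvalues λ = 4, -3.
For λ=4: (A-λI) row 1 is [-7, 0], so an eigenvector is (0, -1).
For λ=-3: (A-λI) row 2 is [-21, 7], so an eigenvector is (1, 3).
General solution: K_1e^(4t)(0,-1) + K_2e^(-3t)(1,3).

x_1(t) = K_2e^(-3t), x_2(t) = -K_1e^(4t) + 3K_2e^(-3t)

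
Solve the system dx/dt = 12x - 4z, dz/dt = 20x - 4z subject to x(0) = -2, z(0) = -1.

x(t) = -3e^(4t)sin(4t) - 2e^(4t)cos(4t), z(t) = -8e^(4t)sin(4t) - e^(4t)cos(4t)

Coefficient matrix A = [[12, -4], [20, -4]].
Characteristic polynomial det(A - λI) = λ^2 - 8λ + 32 = 0.
Eigenvalues λ = 4 ± 4i (complex conjugate pair).
For λ=4+4i: an eigenvector is (0,1) - i(-1,-2) = (0 + i, 1 + 2i).
A real fundamental pair from Re and Im of e^((4+4i)t)v: X_1 = e^(4t)(cos(4t)·(0,1) + sin(4t)·(-1,-2)), X_2 = e^(4t)(sin(4t)·(0,1) - cos(4t)·(-1,-2)).
General solution: c_1X_1 + c_2X_2.
Applying x(0)=-2, z(0)=-1 gives c_1=3, c_2=-2.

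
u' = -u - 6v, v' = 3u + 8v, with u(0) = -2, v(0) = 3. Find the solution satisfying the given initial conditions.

Coefficient matrix A = [[-1, -6], [3, 8]].
Characteristic polynomial det(A - λI) = λ^2 - 7λ + 10 = 0.
Eigenvalues λ = 2, 5.
For λ=2: (A-λI) row 1 is [-3, -6], so an eigenvector is (-2, 1).
For λ=5: (A-λI) row 1 is [-6, -6], so an eigenvector is (-1, 1).
General solution: C_1e^(2t)(-2,1) + C_2e^(5t)(-1,1).
Applying u(0)=-2, v(0)=3 gives C_1=-1, C_2=4.

u(t) = -4e^(5t) + 2e^(2t), v(t) = 4e^(5t) - e^(2t)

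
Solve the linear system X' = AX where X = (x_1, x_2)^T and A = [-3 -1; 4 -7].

Coefficient matrix A = [[-3, -1], [4, -7]].
Characteristic polynomial det(A - λI) = λ^2 + 10λ + 25 = 0.
Single eigenvalue λ = -5 with algebraic multiplicity 2.
Eigenvector v = (1,2); generalized eigenvector w with (A-λI)w=v is (-1,-3).
General solution: e^(-5t)[C_1·v + C_2·(t·v + w)].

x_1(t) = C_1e^(-5t) + C_2te^(-5t) - C_2e^(-5t), x_2(t) = 2C_1e^(-5t) + 2C_2te^(-5t) - 3C_2e^(-5t)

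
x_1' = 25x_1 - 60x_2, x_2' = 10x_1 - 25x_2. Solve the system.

Coefficient matrix A = [[25, -60], [10, -25]].
Characteristic polynomial det(A - λI) = λ^2 - 25 = 0.
Eigenvalues λ = 5, -5.
For λ=5: (A-λI) row 1 is [20, -60], so an eigenvector is (3, 1).
For λ=-5: (A-λI) row 1 is [30, -60], so an eigenvector is (-2, -1).
General solution: c_1e^(5t)(3,1) + c_2e^(-5t)(-2,-1).

x_1(t) = 3c_1e^(5t) - 2c_2e^(-5t), x_2(t) = c_1e^(5t) - c_2e^(-5t)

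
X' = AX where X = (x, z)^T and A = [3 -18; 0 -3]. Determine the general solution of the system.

x(t) = K_1e^(3t) + 3K_2e^(-3t), z(t) = K_2e^(-3t)

Coefficient matrix A = [[3, -18], [0, -3]].
Characteristic polynomial det(A - λI) = λ^2 - 9 = 0.
Eigenvalues λ = 3, -3.
For λ=3: (A-λI) row 1 is [0, -18], so an eigenvector is (1, 0).
For λ=-3: (A-λI) row 1 is [6, -18], so an eigenvector is (3, 1).
General solution: K_1e^(3t)(1,0) + K_2e^(-3t)(3,1).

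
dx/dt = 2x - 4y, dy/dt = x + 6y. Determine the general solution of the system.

Coefficient matrix A = [[2, -4], [1, 6]].
Characteristic polynomial det(A - λI) = λ^2 - 8λ + 16 = 0.
Single eigenvalue λ = 4 with algebraic multiplicity 2.
Eigenvector v = (-2,1); generalized eigenvector w with (A-λI)w=v is (-3,2).
General solution: e^(4t)[c_1·v + c_2·(t·v + w)].

x(t) = -2c_1e^(4t) - 2c_2te^(4t) - 3c_2e^(4t), y(t) = c_1e^(4t) + c_2te^(4t) + 2c_2e^(4t)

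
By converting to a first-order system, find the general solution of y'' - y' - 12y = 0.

y(t) = K_1e^(4t) + K_2e^(-3t)

Let x_1 = y, x_2 = y'. Then x_1' = x_2 and x_2' = 12x_1 + x_2.
A = [[0,1],[12,1]]; det(A-λI) = λ^2 - λ - 12.
Eigenvalues λ = 4, -3 with eigenvectors (1,4), (1,-3).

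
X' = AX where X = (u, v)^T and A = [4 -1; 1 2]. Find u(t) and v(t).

Coefficient matrix A = [[4, -1], [1, 2]].
Characteristic polynomial det(A - λI) = λ^2 - 6λ + 9 = 0.
Single eigenvalue λ = 3 with algebraic multiplicity 2.
Eigenvector v = (1,1); generalized eigenvector w with (A-λI)w=v is (2,1).
General solution: e^(3t)[K_1·v + K_2·(t·v + w)].

u(t) = K_1e^(3t) + K_2te^(3t) + 2K_2e^(3t), v(t) = K_1e^(3t) + K_2te^(3t) + K_2e^(3t)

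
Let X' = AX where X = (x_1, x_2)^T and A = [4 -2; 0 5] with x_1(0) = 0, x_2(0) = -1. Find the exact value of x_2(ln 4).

A = [[4,-2],[0,5]]; eigenvalues λ = 5, 4.
Eigenvectors: (-2,1) for λ=5, (1,0) for λ=4.
From the initial condition, c_1 = -1, c_2 = -2.
x_2(ln 4) = (-1)(4^5)(1) + (-2)(4^4)(0) = -1024.

-1024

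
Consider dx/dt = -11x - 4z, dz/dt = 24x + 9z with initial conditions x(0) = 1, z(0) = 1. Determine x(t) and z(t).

Coefficient matrix A = [[-11, -4], [24, 9]].
Characteristic polynomial det(A - λI) = λ^2 + 2λ - 3 = 0.
Eigenvalues λ = -3, 1.
For λ=-3: (A-λI) row 1 is [-8, -4], so an eigenvector is (-1, 2).
For λ=1: (A-λI) row 1 is [-12, -4], so an eigenvector is (-1, 3).
General solution: C_1e^(-3t)(-1,2) + C_2e^(t)(-1,3).
Applying x(0)=1, z(0)=1 gives C_1=-4, C_2=3.

x(t) = -3e^(t) + 4e^(-3t), z(t) = 9e^(t) - 8e^(-3t)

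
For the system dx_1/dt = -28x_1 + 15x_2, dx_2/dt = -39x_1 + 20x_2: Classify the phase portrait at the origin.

stable spiral

A = [[-28,15],[-39,20]]; det(A-λI) = λ^2 + 8λ + 25.
λ = -4 ± 3i: negative real part.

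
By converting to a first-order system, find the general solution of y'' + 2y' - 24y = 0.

y(t) = K_1e^(-6t) + K_2e^(4t)

Let x_1 = y, x_2 = y'. Then x_1' = x_2 and x_2' = 24x_1 - 2x_2.
A = [[0,1],[24,-2]]; det(A-λI) = λ^2 + 2λ - 24.
Eigenvalues λ = -6, 4 with eigenvectors (1,-6), (1,4).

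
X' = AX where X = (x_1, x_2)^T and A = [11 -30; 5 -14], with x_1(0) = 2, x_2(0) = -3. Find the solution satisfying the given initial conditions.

Coefficient matrix A = [[11, -30], [5, -14]].
Characteristic polynomial det(A - λI) = λ^2 + 3λ - 4 = 0.
Eigenvalues λ = 1, -4.
For λ=1: (A-λI) row 1 is [10, -30], so an eigenvector is (3, 1).
For λ=-4: (A-λI) row 1 is [15, -30], so an eigenvector is (-2, -1).
General solution: C_1e^(t)(3,1) + C_2e^(-4t)(-2,-1).
Applying x_1(0)=2, x_2(0)=-3 gives C_1=8, C_2=11.

x_1(t) = 24e^(t) - 22e^(-4t), x_2(t) = 8e^(t) - 11e^(-4t)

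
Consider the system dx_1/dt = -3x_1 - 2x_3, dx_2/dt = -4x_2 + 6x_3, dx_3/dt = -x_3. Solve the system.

Coefficient matrix A = [[-3, 0, -2], [0, -4, 6], [0, 0, -1]].
det(A - λI) = 0 gives eigenvalues λ = -1, -4, -3.
For λ=-1: eigenvector (-1,2,1).
For λ=-4: eigenvector (0,1,0).
For λ=-3: eigenvector (-1,0,0).
General solution: C_1e^(-t)(-1,2,1) + C_2e^(-4t)(0,1,0) + C_3e^(-3t)(-1,0,0).

x_1(t) = -C_1e^(-t) - C_3e^(-3t), x_2(t) = 2C_1e^(-t) + C_2e^(-4t), x_3(t) = C_1e^(-t)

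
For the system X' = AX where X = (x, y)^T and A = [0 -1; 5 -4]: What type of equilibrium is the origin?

stable spiral

A = [[0,-1],[5,-4]]; det(A-λI) = λ^2 + 4λ + 5.
λ = -2 ± i: negative real part.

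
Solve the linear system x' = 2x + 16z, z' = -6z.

x(t) = c_1e^(2t) + 2c_2e^(-6t), z(t) = -c_2e^(-6t)

Coefficient matrix A = [[2, 16], [0, -6]].
Characteristic polynomial det(A - λI) = λ^2 + 4λ - 12 = 0.
Eigenvalues λ = 2, -6.
For λ=2: (A-λI) row 1 is [0, 16], so an eigenvector is (1, 0).
For λ=-6: (A-λI) row 1 is [8, 16], so an eigenvector is (2, -1).
General solution: c_1e^(2t)(1,0) + c_2e^(-6t)(2,-1).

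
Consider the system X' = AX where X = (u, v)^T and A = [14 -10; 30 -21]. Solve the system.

u(t) = 2c_1e^(-t) + c_2e^(-6t), v(t) = 3c_1e^(-t) + 2c_2e^(-6t)

Coefficient matrix A = [[14, -10], [30, -21]].
Characteristic polynomial det(A - λI) = λ^2 + 7λ + 6 = 0.
Eigenvalues λ = -1, -6.
For λ=-1: (A-λI) row 1 is [15, -10], so an eigenvector is (2, 3).
For λ=-6: (A-λI) row 1 is [20, -10], so an eigenvector is (1, 2).
General solution: c_1e^(-t)(2,3) + c_2e^(-6t)(1,2).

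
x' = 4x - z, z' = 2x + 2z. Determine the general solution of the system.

x(t) = -K_1e^(3t)sin(t) + K_2e^(3t)cos(t), z(t) = -K_1e^(3t)sin(t) + K_1e^(3t)cos(t) + K_2e^(3t)sin(t) + K_2e^(3t)cos(t)

Coefficient matrix A = [[4, -1], [2, 2]].
Characteristic polynomial det(A - λI) = λ^2 - 6λ + 10 = 0.
Eigenvalues λ = 3 ± i (complex conjugate pair).
For λ=3+i: an eigenvector is (0,1) - i(-1,-1) = (0 + i, 1 + i).
A real fundamental pair from Re and Im of e^((3+i)t)v: X_1 = e^(3t)(cos(t)·(0,1) + sin(t)·(-1,-1)), X_2 = e^(3t)(sin(t)·(0,1) - cos(t)·(-1,-1)).
General solution: K_1X_1 + K_2X_2.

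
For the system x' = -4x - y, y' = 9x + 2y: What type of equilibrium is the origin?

A = [[-4,-1],[9,2]]; det(A-λI) = λ^2 + 2λ + 1.
repeated λ = -1 with a single eigenvector.

stable improper node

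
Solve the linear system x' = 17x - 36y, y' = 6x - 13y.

x(t) = -3K_1e^(5t) + 2K_2e^(-t), y(t) = -K_1e^(5t) + K_2e^(-t)

Coefficient matrix A = [[17, -36], [6, -13]].
Characteristic polynomial det(A - λI) = λ^2 - 4λ - 5 = 0.
Eigenvalues λ = 5, -1.
For λ=5: (A-λI) row 1 is [12, -36], so an eigenvector is (-3, -1).
For λ=-1: (A-λI) row 1 is [18, -36], so an eigenvector is (2, 1).
General solution: K_1e^(5t)(-3,-1) + K_2e^(-t)(2,1).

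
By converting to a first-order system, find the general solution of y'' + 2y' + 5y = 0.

Let x_1 = y, x_2 = y'. Then x_1' = x_2 and x_2' = -5x_1 - 2x_2.
A = [[0,1],[-5,-2]]; det(A-λI) = λ^2 + 2λ + 5.
Eigenvalues λ = -1 ± 2i.

y(t) = c_1e^(-t)cos(2t) + c_2e^(-t)sin(2t)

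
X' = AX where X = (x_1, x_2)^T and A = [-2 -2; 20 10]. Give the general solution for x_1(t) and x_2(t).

x_1(t) = -c_1e^(4t)sin(2t) + c_2e^(4t)cos(2t), x_2(t) = 3c_1e^(4t)sin(2t) + c_1e^(4t)cos(2t) + c_2e^(4t)sin(2t) - 3c_2e^(4t)cos(2t)

Coefficient matrix A = [[-2, -2], [20, 10]].
Characteristic polynomial det(A - λI) = λ^2 - 8λ + 20 = 0.
Eigenvalues λ = 4 ± 2i (complex conjugate pair).
For λ=4+2i: an eigenvector is (0,1) - i(-1,3) = (0 + i, 1 - 3i).
A real fundamental pair from Re and Im of e^((4+2i)t)v: X_1 = e^(4t)(cos(2t)·(0,1) + sin(2t)·(-1,3)), X_2 = e^(4t)(sin(2t)·(0,1) - cos(2t)·(-1,3)).
General solution: c_1X_1 + c_2X_2.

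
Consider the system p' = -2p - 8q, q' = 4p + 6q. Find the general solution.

p(t) = C_1e^(2t)sin(4t) + C_1e^(2t)cos(4t) + C_2e^(2t)sin(4t) - C_2e^(2t)cos(4t), q(t) = -C_1e^(2t)cos(4t) - C_2e^(2t)sin(4t)

Coefficient matrix A = [[-2, -8], [4, 6]].
Characteristic polynomial det(A - λI) = λ^2 - 4λ + 20 = 0.
Eigenvalues λ = 2 ± 4i (complex conjugate pair).
For λ=2+4i: an eigenvector is (1,-1) - i(1,0) = (1 - i, -1).
A real fundamental pair from Re and Im of e^((2+4i)t)v: X_1 = e^(2t)(cos(4t)·(1,-1) + sin(4t)·(1,0)), X_2 = e^(2t)(sin(4t)·(1,-1) - cos(4t)·(1,0)).
General solution: C_1X_1 + C_2X_2.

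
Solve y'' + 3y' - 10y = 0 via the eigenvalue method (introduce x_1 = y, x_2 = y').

Let x_1 = y, x_2 = y'. Then x_1' = x_2 and x_2' = 10x_1 - 3x_2.
A = [[0,1],[10,-3]]; det(A-λI) = λ^2 + 3λ - 10.
Eigenvalues λ = 2, -5 with eigenvectors (1,2), (1,-5).

y(t) = c_1e^(2t) + c_2e^(-5t)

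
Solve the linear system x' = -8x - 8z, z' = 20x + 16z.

x(t) = -c_1e^(4t)sin(4t) + c_1e^(4t)cos(4t) + c_2e^(4t)sin(4t) + c_2e^(4t)cos(4t), z(t) = 2c_1e^(4t)sin(4t) - c_1e^(4t)cos(4t) - c_2e^(4t)sin(4t) - 2c_2e^(4t)cos(4t)

Coefficient matrix A = [[-8, -8], [20, 16]].
Characteristic polynomial det(A - λI) = λ^2 - 8λ + 32 = 0.
Eigenvalues λ = 4 ± 4i (complex conjugate pair).
For λ=4+4i: an eigenvector is (1,-1) - i(-1,2) = (1 + i, -1 - 2i).
A real fundamental pair from Re and Im of e^((4+4i)t)v: X_1 = e^(4t)(cos(4t)·(1,-1) + sin(4t)·(-1,2)), X_2 = e^(4t)(sin(4t)·(1,-1) - cos(4t)·(-1,2)).
General solution: c_1X_1 + c_2X_2.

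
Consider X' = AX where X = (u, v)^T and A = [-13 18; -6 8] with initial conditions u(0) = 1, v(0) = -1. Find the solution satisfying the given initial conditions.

u(t) = -9e^(-t) + 10e^(-4t), v(t) = -6e^(-t) + 5e^(-4t)

Coefficient matrix A = [[-13, 18], [-6, 8]].
Characteristic polynomial det(A - λI) = λ^2 + 5λ + 4 = 0.
Eigenvalues λ = -1, -4.
For λ=-1: (A-λI) row 1 is [-12, 18], so an eigenvector is (3, 2).
For λ=-4: (A-λI) row 1 is [-9, 18], so an eigenvector is (-2, -1).
General solution: c_1e^(-t)(3,2) + c_2e^(-4t)(-2,-1).
Applying u(0)=1, v(0)=-1 gives c_1=-3, c_2=-5.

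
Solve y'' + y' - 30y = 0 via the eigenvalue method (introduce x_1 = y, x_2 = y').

Let x_1 = y, x_2 = y'. Then x_1' = x_2 and x_2' = 30x_1 - x_2.
A = [[0,1],[30,-1]]; det(A-λI) = λ^2 + λ - 30.
Eigenvalues λ = -6, 5 with eigenvectors (1,-6), (1,5).

y(t) = C_1e^(-6t) + C_2e^(5t)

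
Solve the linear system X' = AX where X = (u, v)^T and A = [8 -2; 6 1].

u(t) = -2C_1e^(5t) + C_2e^(4t), v(t) = -3C_1e^(5t) + 2C_2e^(4t)

Coefficient matrix A = [[8, -2], [6, 1]].
Characteristic polynomial det(A - λI) = λ^2 - 9λ + 20 = 0.
Eigenvalues λ = 5, 4.
For λ=5: (A-λI) row 1 is [3, -2], so an eigenvector is (-2, -3).
For λ=4: (A-λI) row 1 is [4, -2], so an eigenvector is (1, 2).
General solution: C_1e^(5t)(-2,-3) + C_2e^(4t)(1,2).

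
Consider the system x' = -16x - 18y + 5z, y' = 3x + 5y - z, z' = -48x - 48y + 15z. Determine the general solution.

x(t) = -C_1e^(2t) - 2C_2e^(3t) + C_3e^(-t), y(t) = C_1e^(2t) + C_2e^(3t), z(t) = -4C_2e^(3t) + 3C_3e^(-t)

Coefficient matrix A = [[-16, -18, 5], [3, 5, -1], [-48, -48, 15]].
det(A - λI) = 0 gives eigenvalues λ = 2, 3, -1.
For λ=2: eigenvector (-1,1,0).
For λ=3: eigenvector (-2,1,-4).
For λ=-1: eigenvector (1,0,3).
General solution: C_1e^(2t)(-1,1,0) + C_2e^(3t)(-2,1,-4) + C_3e^(-t)(1,0,3).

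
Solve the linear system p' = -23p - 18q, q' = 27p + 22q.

Coefficient matrix A = [[-23, -18], [27, 22]].
Characteristic polynomial det(A - λI) = λ^2 + λ - 20 = 0.
Eigenvalues λ = -5, 4.
For λ=-5: (A-λI) row 1 is [-18, -18], so an eigenvector is (-1, 1).
For λ=4: (A-λI) row 1 is [-27, -18], so an eigenvector is (2, -3).
General solution: K_1e^(-5t)(-1,1) + K_2e^(4t)(2,-3).

p(t) = -K_1e^(-5t) + 2K_2e^(4t), q(t) = K_1e^(-5t) - 3K_2e^(4t)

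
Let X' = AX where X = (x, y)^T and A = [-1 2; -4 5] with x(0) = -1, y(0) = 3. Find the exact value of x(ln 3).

93

A = [[-1,2],[-4,5]]; eigenvalues λ = 3, 1.
Eigenvectors: (1,2) for λ=3, (1,1) for λ=1.
From the initial condition, c_1 = 4, c_2 = -5.
x(ln 3) = (4)(3^3)(1) + (-5)(3^1)(1) = 93.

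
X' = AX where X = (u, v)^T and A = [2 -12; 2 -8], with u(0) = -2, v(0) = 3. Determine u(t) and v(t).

Coefficient matrix A = [[2, -12], [2, -8]].
Characteristic polynomial det(A - λI) = λ^2 + 6λ + 8 = 0.
Eigenvalues λ = -4, -2.
For λ=-4: (A-λI) row 1 is [6, -12], so an eigenvector is (2, 1).
For λ=-2: (A-λI) row 1 is [4, -12], so an eigenvector is (3, 1).
General solution: C_1e^(-4t)(2,1) + C_2e^(-2t)(3,1).
Applying u(0)=-2, v(0)=3 gives C_1=11, C_2=-8.

u(t) = -24e^(-2t) + 22e^(-4t), v(t) = -8e^(-2t) + 11e^(-4t)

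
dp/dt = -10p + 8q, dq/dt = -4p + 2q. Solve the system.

p(t) = -2K_1e^(-6t) - K_2e^(-2t), q(t) = -K_1e^(-6t) - K_2e^(-2t)

Coefficient matrix A = [[-10, 8], [-4, 2]].
Characteristic polynomial det(A - λI) = λ^2 + 8λ + 12 = 0.
Eigenvalues λ = -6, -2.
For λ=-6: (A-λI) row 1 is [-4, 8], so an eigenvector is (-2, -1).
For λ=-2: (A-λI) row 1 is [-8, 8], so an eigenvector is (-1, -1).
General solution: K_1e^(-6t)(-2,-1) + K_2e^(-2t)(-1,-1).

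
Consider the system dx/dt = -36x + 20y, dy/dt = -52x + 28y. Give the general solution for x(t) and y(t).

Coefficient matrix A = [[-36, 20], [-52, 28]].
Characteristic polynomial det(A - λI) = λ^2 + 8λ + 32 = 0.
Eigenvalues λ = -4 ± 4i (complex conjugate pair).
For λ=-4+4i: an eigenvector is (1,2) - i(2,3) = (1 - 2i, 2 - 3i).
A real fundamental pair from Re and Im of e^((-4+4i)t)v: X_1 = e^(-4t)(cos(4t)·(1,2) + sin(4t)·(2,3)), X_2 = e^(-4t)(sin(4t)·(1,2) - cos(4t)·(2,3)).
General solution: C_1X_1 + C_2X_2.

x(t) = 2C_1e^(-4t)sin(4t) + C_1e^(-4t)cos(4t) + C_2e^(-4t)sin(4t) - 2C_2e^(-4t)cos(4t), y(t) = 3C_1e^(-4t)sin(4t) + 2C_1e^(-4t)cos(4t) + 2C_2e^(-4t)sin(4t) - 3C_2e^(-4t)cos(4t)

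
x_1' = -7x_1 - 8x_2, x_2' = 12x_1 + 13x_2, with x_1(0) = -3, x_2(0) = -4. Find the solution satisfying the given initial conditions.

Coefficient matrix A = [[-7, -8], [12, 13]].
Characteristic polynomial det(A - λI) = λ^2 - 6λ + 5 = 0.
Eigenvalues λ = 1, 5.
For λ=1: (A-λI) row 1 is [-8, -8], so an eigenvector is (1, -1).
For λ=5: (A-λI) row 1 is [-12, -8], so an eigenvector is (2, -3).
General solution: C_1e^(t)(1,-1) + C_2e^(5t)(2,-3).
Applying x_1(0)=-3, x_2(0)=-4 gives C_1=-17, C_2=7.

x_1(t) = 14e^(5t) - 17e^(t), x_2(t) = -21e^(5t) + 17e^(t)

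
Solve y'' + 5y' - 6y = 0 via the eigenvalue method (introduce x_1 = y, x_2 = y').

Let x_1 = y, x_2 = y'. Then x_1' = x_2 and x_2' = 6x_1 - 5x_2.
A = [[0,1],[6,-5]]; det(A-λI) = λ^2 + 5λ - 6.
Eigenvalues λ = 1, -6 with eigenvectors (1,1), (1,-6).

y(t) = C_1e^(t) + C_2e^(-6t)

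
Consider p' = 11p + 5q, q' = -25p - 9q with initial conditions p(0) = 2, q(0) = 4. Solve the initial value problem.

p(t) = 8e^(t)sin(5t) + 2e^(t)cos(5t), q(t) = -18e^(t)sin(5t) + 4e^(t)cos(5t)

Coefficient matrix A = [[11, 5], [-25, -9]].
Characteristic polynomial det(A - λI) = λ^2 - 2λ + 26 = 0.
Eigenvalues λ = 1 ± 5i (complex conjugate pair).
For λ=1+5i: an eigenvector is (0,1) - i(1,-2) = (0 - i, 1 + 2i).
A real fundamental pair from Re and Im of e^((1+5i)t)v: X_1 = e^(t)(cos(5t)·(0,1) + sin(5t)·(1,-2)), X_2 = e^(t)(sin(5t)·(0,1) - cos(5t)·(1,-2)).
General solution: C_1X_1 + C_2X_2.
Applying p(0)=2, q(0)=4 gives C_1=8, C_2=-2.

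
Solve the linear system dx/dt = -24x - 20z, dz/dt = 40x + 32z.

Coefficient matrix A = [[-24, -20], [40, 32]].
Characteristic polynomial det(A - λI) = λ^2 - 8λ + 32 = 0.
Eigenvalues λ = 4 ± 4i (complex conjugate pair).
For λ=4+4i: an eigenvector is (-2,3) - i(-1,1) = (-2 + i, 3 - i).
A real fundamental pair from Re and Im of e^((4+4i)t)v: X_1 = e^(4t)(cos(4t)·(-2,3) + sin(4t)·(-1,1)), X_2 = e^(4t)(sin(4t)·(-2,3) - cos(4t)·(-1,1)).
General solution: c_1X_1 + c_2X_2.

x(t) = -c_1e^(4t)sin(4t) - 2c_1e^(4t)cos(4t) - 2c_2e^(4t)sin(4t) + c_2e^(4t)cos(4t), z(t) = c_1e^(4t)sin(4t) + 3c_1e^(4t)cos(4t) + 3c_2e^(4t)sin(4t) - c_2e^(4t)cos(4t)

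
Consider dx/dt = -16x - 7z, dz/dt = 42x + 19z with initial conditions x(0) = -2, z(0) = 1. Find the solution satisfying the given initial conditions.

Coefficient matrix A = [[-16, -7], [42, 19]].
Characteristic polynomial det(A - λI) = λ^2 - 3λ - 10 = 0.
Eigenvalues λ = -2, 5.
For λ=-2: (A-λI) row 1 is [-14, -7], so an eigenvector is (-1, 2).
For λ=5: (A-λI) row 1 is [-21, -7], so an eigenvector is (1, -3).
General solution: C_1e^(-2t)(-1,2) + C_2e^(5t)(1,-3).
Applying x(0)=-2, z(0)=1 gives C_1=5, C_2=3.

x(t) = 3e^(5t) - 5e^(-2t), z(t) = -9e^(5t) + 10e^(-2t)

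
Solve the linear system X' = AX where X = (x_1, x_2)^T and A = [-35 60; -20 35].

x_1(t) = 2C_1e^(-5t) - 3C_2e^(5t), x_2(t) = C_1e^(-5t) - 2C_2e^(5t)

Coefficient matrix A = [[-35, 60], [-20, 35]].
Characteristic polynomial det(A - λI) = λ^2 - 25 = 0.
Eigenvalues λ = -5, 5.
For λ=-5: (A-λI) row 1 is [-30, 60], so an eigenvector is (2, 1).
For λ=5: (A-λI) row 1 is [-40, 60], so an eigenvector is (-3, -2).
General solution: C_1e^(-5t)(2,1) + C_2e^(5t)(-3,-2).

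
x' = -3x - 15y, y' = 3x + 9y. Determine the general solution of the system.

x(t) = K_1e^(3t)sin(3t) + 2K_1e^(3t)cos(3t) + 2K_2e^(3t)sin(3t) - K_2e^(3t)cos(3t), y(t) = -K_1e^(3t)cos(3t) - K_2e^(3t)sin(3t)

Coefficient matrix A = [[-3, -15], [3, 9]].
Characteristic polynomial det(A - λI) = λ^2 - 6λ + 18 = 0.
Eigenvalues λ = 3 ± 3i (complex conjugate pair).
For λ=3+3i: an eigenvector is (2,-1) - i(1,0) = (2 - i, -1).
A real fundamental pair from Re and Im of e^((3+3i)t)v: X_1 = e^(3t)(cos(3t)·(2,-1) + sin(3t)·(1,0)), X_2 = e^(3t)(sin(3t)·(2,-1) - cos(3t)·(1,0)).
General solution: K_1X_1 + K_2X_2.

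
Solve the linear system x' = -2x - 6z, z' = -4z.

x(t) = -K_1e^(-2t) - 3K_2e^(-4t), z(t) = -K_2e^(-4t)

Coefficient matrix A = [[-2, -6], [0, -4]].
Characteristic polynomial det(A - λI) = λ^2 + 6λ + 8 = 0.
Eigenvalues λ = -2, -4.
For λ=-2: (A-λI) row 1 is [0, -6], so an eigenvector is (-1, 0).
For λ=-4: (A-λI) row 1 is [2, -6], so an eigenvector is (-3, -1).
General solution: K_1e^(-2t)(-1,0) + K_2e^(-4t)(-3,-1).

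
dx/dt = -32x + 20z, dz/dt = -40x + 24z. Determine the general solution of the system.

x(t) = c_1e^(-4t)sin(4t) + 2c_1e^(-4t)cos(4t) + 2c_2e^(-4t)sin(4t) - c_2e^(-4t)cos(4t), z(t) = c_1e^(-4t)sin(4t) + 3c_1e^(-4t)cos(4t) + 3c_2e^(-4t)sin(4t) - c_2e^(-4t)cos(4t)

Coefficient matrix A = [[-32, 20], [-40, 24]].
Characteristic polynomial det(A - λI) = λ^2 + 8λ + 32 = 0.
Eigenvalues λ = -4 ± 4i (complex conjugate pair).
For λ=-4+4i: an eigenvector is (2,3) - i(1,1) = (2 - i, 3 - i).
A real fundamental pair from Re and Im of e^((-4+4i)t)v: X_1 = e^(-4t)(cos(4t)·(2,3) + sin(4t)·(1,1)), X_2 = e^(-4t)(sin(4t)·(2,3) - cos(4t)·(1,1)).
General solution: c_1X_1 + c_2X_2.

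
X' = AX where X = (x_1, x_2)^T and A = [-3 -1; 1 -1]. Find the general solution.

x_1(t) = -K_1e^(-2t) - K_2te^(-2t) - 2K_2e^(-2t), x_2(t) = K_1e^(-2t) + K_2te^(-2t) + 3K_2e^(-2t)

Coefficient matrix A = [[-3, -1], [1, -1]].
Characteristic polynomial det(A - λI) = λ^2 + 4λ + 4 = 0.
Single eigenvalue λ = -2 with algebraic multiplicity 2.
Eigenvector v = (-1,1); generalized eigenvector w with (A-λI)w=v is (-2,3).
General solution: e^(-2t)[K_1·v + K_2·(t·v + w)].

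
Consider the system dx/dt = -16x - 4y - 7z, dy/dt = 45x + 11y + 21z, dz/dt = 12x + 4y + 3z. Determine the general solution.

x(t) = C_1e^(-4t) - C_2e^(3t) - C_3e^(-t), y(t) = -3C_1e^(-4t) + 3C_2e^(3t) + 2C_3e^(-t), z(t) = C_2e^(3t) + C_3e^(-t)

Coefficient matrix A = [[-16, -4, -7], [45, 11, 21], [12, 4, 3]].
det(A - λI) = 0 gives eigenvalues λ = -4, 3, -1.
For λ=-4: eigenvector (1,-3,0).
For λ=3: eigenvector (-1,3,1).
For λ=-1: eigenvector (-1,2,1).
General solution: C_1e^(-4t)(1,-3,0) + C_2e^(3t)(-1,3,1) + C_3e^(-t)(-1,2,1).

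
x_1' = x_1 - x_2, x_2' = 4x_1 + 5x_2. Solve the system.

Coefficient matrix A = [[1, -1], [4, 5]].
Characteristic polynomial det(A - λI) = λ^2 - 6λ + 9 = 0.
Single eigenvalue λ = 3 with algebraic multiplicity 2.
Eigenvector v = (-1,2); generalized eigenvector w with (A-λI)w=v is (0,1).
General solution: e^(3t)[c_1·v + c_2·(t·v + w)].

x_1(t) = -c_1e^(3t) - c_2te^(3t), x_2(t) = 2c_1e^(3t) + 2c_2te^(3t) + c_2e^(3t)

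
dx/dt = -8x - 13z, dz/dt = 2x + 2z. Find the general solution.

x(t) = 3c_1e^(-3t)sin(t) + 2c_1e^(-3t)cos(t) + 2c_2e^(-3t)sin(t) - 3c_2e^(-3t)cos(t), z(t) = -c_1e^(-3t)sin(t) - c_1e^(-3t)cos(t) - c_2e^(-3t)sin(t) + c_2e^(-3t)cos(t)

Coefficient matrix A = [[-8, -13], [2, 2]].
Characteristic polynomial det(A - λI) = λ^2 + 6λ + 10 = 0.
Eigenvalues λ = -3 ± i (complex conjugate pair).
For λ=-3+i: an eigenvector is (2,-1) - i(3,-1) = (2 - 3i, -1 + i).
A real fundamental pair from Re and Im of e^((-3+i)t)v: X_1 = e^(-3t)(cos(t)·(2,-1) + sin(t)·(3,-1)), X_2 = e^(-3t)(sin(t)·(2,-1) - cos(t)·(3,-1)).
General solution: c_1X_1 + c_2X_2.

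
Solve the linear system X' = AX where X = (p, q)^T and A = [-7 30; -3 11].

Coefficient matrix A = [[-7, 30], [-3, 11]].
Characteristic polynomial det(A - λI) = λ^2 - 4λ + 13 = 0.
Eigenvalues λ = 2 ± 3i (complex conjugate pair).
For λ=2+3i: an eigenvector is (-3,-1) - i(-1,0) = (-3 + i, -1).
A real fundamental pair from Re and Im of e^((2+3i)t)v: X_1 = e^(2t)(cos(3t)·(-3,-1) + sin(3t)·(-1,0)), X_2 = e^(2t)(sin(3t)·(-3,-1) - cos(3t)·(-1,0)).
General solution: K_1X_1 + K_2X_2.

p(t) = -K_1e^(2t)sin(3t) - 3K_1e^(2t)cos(3t) - 3K_2e^(2t)sin(3t) + K_2e^(2t)cos(3t), q(t) = -K_1e^(2t)cos(3t) - K_2e^(2t)sin(3t)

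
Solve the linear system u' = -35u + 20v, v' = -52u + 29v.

u(t) = -2c_1e^(-3t)sin(4t) - c_1e^(-3t)cos(4t) - c_2e^(-3t)sin(4t) + 2c_2e^(-3t)cos(4t), v(t) = -3c_1e^(-3t)sin(4t) - 2c_1e^(-3t)cos(4t) - 2c_2e^(-3t)sin(4t) + 3c_2e^(-3t)cos(4t)

Coefficient matrix A = [[-35, 20], [-52, 29]].
Characteristic polynomial det(A - λI) = λ^2 + 6λ + 25 = 0.
Eigenvalues λ = -3 ± 4i (complex conjugate pair).
For λ=-3+4i: an eigenvector is (-1,-2) - i(-2,-3) = (-1 + 2i, -2 + 3i).
A real fundamental pair from Re and Im of e^((-3+4i)t)v: X_1 = e^(-3t)(cos(4t)·(-1,-2) + sin(4t)·(-2,-3)), X_2 = e^(-3t)(sin(4t)·(-1,-2) - cos(4t)·(-2,-3)).
General solution: c_1X_1 + c_2X_2.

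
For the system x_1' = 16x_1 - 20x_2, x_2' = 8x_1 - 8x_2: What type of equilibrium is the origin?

unstable spiral

A = [[16,-20],[8,-8]]; det(A-λI) = λ^2 - 8λ + 32.
λ = 4 ± 4i: positive real part.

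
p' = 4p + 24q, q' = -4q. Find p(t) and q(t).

p(t) = c_1e^(4t) - 3c_2e^(-4t), q(t) = c_2e^(-4t)

Coefficient matrix A = [[4, 24], [0, -4]].
Characteristic polynomial det(A - λI) = λ^2 - 16 = 0.
Eigenvalues λ = 4, -4.
For λ=4: (A-λI) row 1 is [0, 24], so an eigenvector is (1, 0).
For λ=-4: (A-λI) row 1 is [8, 24], so an eigenvector is (-3, 1).
General solution: c_1e^(4t)(1,0) + c_2e^(-4t)(-3,1).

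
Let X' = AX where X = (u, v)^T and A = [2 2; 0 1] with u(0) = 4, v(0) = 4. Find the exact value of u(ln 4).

160

A = [[2,2],[0,1]]; eigenvalues λ = 2, 1.
Eigenvectors: (1,0) for λ=2, (-2,1) for λ=1.
From the initial condition, c_1 = 12, c_2 = 4.
u(ln 4) = (12)(4^2)(1) + (4)(4^1)(-2) = 160.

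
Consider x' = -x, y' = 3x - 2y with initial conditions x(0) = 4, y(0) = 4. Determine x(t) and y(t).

x(t) = 4e^(-t), y(t) = 12e^(-t) - 8e^(-2t)

Coefficient matrix A = [[-1, 0], [3, -2]].
Characteristic polynomial det(A - λI) = λ^2 + 3λ + 2 = 0.
Eigenvalues λ = -1, -2.
For λ=-1: (A-λI) row 2 is [3, -1], so an eigenvector is (1, 3).
For λ=-2: (A-λI) row 1 is [1, 0], so an eigenvector is (0, 1).
General solution: K_1e^(-t)(1,3) + K_2e^(-2t)(0,1).
Applying x(0)=4, y(0)=4 gives K_1=4, K_2=-8.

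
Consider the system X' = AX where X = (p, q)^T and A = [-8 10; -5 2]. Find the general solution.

Coefficient matrix A = [[-8, 10], [-5, 2]].
Characteristic polynomial det(A - λI) = λ^2 + 6λ + 34 = 0.
Eigenvalues λ = -3 ± 5i (complex conjugate pair).
For λ=-3+5i: an eigenvector is (1,0) - i(-1,-1) = (1 + i, 0 + i).
A real fundamental pair from Re and Im of e^((-3+5i)t)v: X_1 = e^(-3t)(cos(5t)·(1,0) + sin(5t)·(-1,-1)), X_2 = e^(-3t)(sin(5t)·(1,0) - cos(5t)·(-1,-1)).
General solution: c_1X_1 + c_2X_2.

p(t) = -c_1e^(-3t)sin(5t) + c_1e^(-3t)cos(5t) + c_2e^(-3t)sin(5t) + c_2e^(-3t)cos(5t), q(t) = -c_1e^(-3t)sin(5t) + c_2e^(-3t)cos(5t)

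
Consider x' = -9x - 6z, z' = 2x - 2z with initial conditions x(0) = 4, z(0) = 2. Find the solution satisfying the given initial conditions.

Coefficient matrix A = [[-9, -6], [2, -2]].
Characteristic polynomial det(A - λI) = λ^2 + 11λ + 30 = 0.
Eigenvalues λ = -5, -6.
For λ=-5: (A-λI) row 1 is [-4, -6], so an eigenvector is (-3, 2).
For λ=-6: (A-λI) row 1 is [-3, -6], so an eigenvector is (-2, 1).
General solution: c_1e^(-5t)(-3,2) + c_2e^(-6t)(-2,1).
Applying x(0)=4, z(0)=2 gives c_1=8, c_2=-14.

x(t) = -24e^(-5t) + 28e^(-6t), z(t) = 16e^(-5t) - 14e^(-6t)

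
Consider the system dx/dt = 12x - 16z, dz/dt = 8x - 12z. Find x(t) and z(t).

Coefficient matrix A = [[12, -16], [8, -12]].
Characteristic polynomial det(A - λI) = λ^2 - 16 = 0.
Eigenvalues λ = -4, 4.
For λ=-4: (A-λI) row 1 is [16, -16], so an eigenvector is (1, 1).
For λ=4: (A-λI) row 1 is [8, -16], so an eigenvector is (-2, -1).
General solution: C_1e^(-4t)(1,1) + C_2e^(4t)(-2,-1).

x(t) = C_1e^(-4t) - 2C_2e^(4t), z(t) = C_1e^(-4t) - C_2e^(4t)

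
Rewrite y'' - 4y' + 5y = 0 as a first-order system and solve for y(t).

y(t) = K_1e^(2t)cos(t) + K_2e^(2t)sin(t)

Let x_1 = y, x_2 = y'. Then x_1' = x_2 and x_2' = -5x_1 + 4x_2.
A = [[0,1],[-5,4]]; det(A-λI) = λ^2 - 4λ + 5.
Eigenvalues λ = 2 ± i.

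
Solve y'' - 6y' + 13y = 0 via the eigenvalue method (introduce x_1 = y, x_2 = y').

y(t) = c_1e^(3t)cos(2t) + c_2e^(3t)sin(2t)

Let x_1 = y, x_2 = y'. Then x_1' = x_2 and x_2' = -13x_1 + 6x_2.
A = [[0,1],[-13,6]]; det(A-λI) = λ^2 - 6λ + 13.
Eigenvalues λ = 3 ± 2i.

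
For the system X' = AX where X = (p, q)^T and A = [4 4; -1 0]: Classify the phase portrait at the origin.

A = [[4,4],[-1,0]]; det(A-λI) = λ^2 - 4λ + 4.
repeated λ = 2 with a single eigenvector.

unstable improper node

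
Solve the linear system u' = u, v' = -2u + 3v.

Coefficient matrix A = [[1, 0], [-2, 3]].
Characteristic polynomial det(A - λI) = λ^2 - 4λ + 3 = 0.
Eigenvalues λ = 3, 1.
For λ=3: (A-λI) row 1 is [-2, 0], so an eigenvector is (0, 1).
For λ=1: (A-λI) row 2 is [-2, 2], so an eigenvector is (-1, -1).
General solution: C_1e^(3t)(0,1) + C_2e^(t)(-1,-1).

u(t) = -C_2e^(t), v(t) = C_1e^(3t) - C_2e^(t)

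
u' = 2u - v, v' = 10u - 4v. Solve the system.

Coefficient matrix A = [[2, -1], [10, -4]].
Characteristic polynomial det(A - λI) = λ^2 + 2λ + 2 = 0.
Eigenvalues λ = -1 ± i (complex conjugate pair).
For λ=-1+i: an eigenvector is (-1,-3) - i(0,-1) = (-1, -3 + i).
A real fundamental pair from Re and Im of e^((-1+i)t)v: X_1 = e^(-t)(cos(t)·(-1,-3) + sin(t)·(0,-1)), X_2 = e^(-t)(sin(t)·(-1,-3) - cos(t)·(0,-1)).
General solution: K_1X_1 + K_2X_2.

u(t) = -K_1e^(-t)cos(t) - K_2e^(-t)sin(t), v(t) = -K_1e^(-t)sin(t) - 3K_1e^(-t)cos(t) - 3K_2e^(-t)sin(t) + K_2e^(-t)cos(t)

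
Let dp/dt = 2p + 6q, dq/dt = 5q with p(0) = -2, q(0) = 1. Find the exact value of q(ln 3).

243

A = [[2,6],[0,5]]; eigenvalues λ = 5, 2.
Eigenvectors: (-2,-1) for λ=5, (1,0) for λ=2.
From the initial condition, c_1 = -1, c_2 = -4.
q(ln 3) = (-1)(3^5)(-1) + (-4)(3^2)(0) = 243.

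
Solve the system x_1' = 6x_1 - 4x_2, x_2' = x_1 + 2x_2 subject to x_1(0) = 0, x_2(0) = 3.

Coefficient matrix A = [[6, -4], [1, 2]].
Characteristic polynomial det(A - λI) = λ^2 - 8λ + 16 = 0.
Single eigenvalue λ = 4 with algebraic multiplicity 2.
Eigenvector v = (-2,-1); generalized eigenvector w with (A-λI)w=v is (1,1).
General solution: e^(4t)[c_1·v + c_2·(t·v + w)].
Applying x_1(0)=0, x_2(0)=3 gives c_1=3, c_2=6.

x_1(t) = -12te^(4t), x_2(t) = -6te^(4t) + 3e^(4t)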